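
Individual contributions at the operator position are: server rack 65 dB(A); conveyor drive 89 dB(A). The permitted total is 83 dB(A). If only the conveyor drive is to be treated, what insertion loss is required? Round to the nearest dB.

6 dB

Fixed contribution from the other source: Σ 10^(L/10) = 10^(65/10) = 3.162e+06 (65.00 dB(A)).
To meet 83 dB(A) overall, the treated conveyor drive may contribute at most 10^(83/10) − 3.162e+06 = 1.964e+08, i.e. 82.93 dB(A).
Required insertion loss = 89 − 82.93 = 6.07 dB.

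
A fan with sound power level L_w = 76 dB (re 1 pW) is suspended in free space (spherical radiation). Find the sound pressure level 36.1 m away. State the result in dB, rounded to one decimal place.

L_p = L_w − 10·log₁₀(4π·r²) with r = 36.1 m.
4π·r² = 1.638e+04 m², 10·log₁₀ of that is 42.142 dB.
L_p = 76 − 42.142 = 33.86 dB.

33.9 dB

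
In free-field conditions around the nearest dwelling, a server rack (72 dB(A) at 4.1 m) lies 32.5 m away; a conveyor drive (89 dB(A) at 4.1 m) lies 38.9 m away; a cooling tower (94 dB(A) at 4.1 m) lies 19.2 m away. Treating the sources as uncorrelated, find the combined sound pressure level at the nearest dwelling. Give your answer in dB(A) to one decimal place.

Apply inverse-square spreading to bring every level to the receiver, then sum 10^(L/10).
server rack: 72 − 20·log₁₀(32.5/4.1) = 72 − 17.98 = 54.02 dB(A).
conveyor drive: 89 − 20·log₁₀(38.9/4.1) = 89 − 19.54 = 69.46 dB(A).
cooling tower: 94 − 20·log₁₀(19.2/4.1) = 94 − 13.41 = 80.59 dB(A).
Σ 10^(L/10) = 1.236e+08 → L_total = 10·log₁₀(1.236e+08) = 80.92 dB(A).

80.9 dB(A)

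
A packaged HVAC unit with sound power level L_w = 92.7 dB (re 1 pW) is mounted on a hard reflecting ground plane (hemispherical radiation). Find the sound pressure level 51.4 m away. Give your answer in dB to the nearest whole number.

50 dB

The power spreads over a hemisphere of area 2π·r², so L_p = L_w − 10·log₁₀(2π·r²).
2π·r² = 1.66e+04 m², 10·log₁₀ of that is 42.201 dB.
L_p = 92.7 − 42.201 = 50.50 dB.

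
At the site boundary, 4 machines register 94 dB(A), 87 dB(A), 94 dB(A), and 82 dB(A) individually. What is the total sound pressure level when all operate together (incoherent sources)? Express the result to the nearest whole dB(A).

For uncorrelated sources the intensities add, so convert each level to linear form, sum, and take 10·log₁₀ of the total.
Σ 10^(L/10) = 10^(94/10) + 10^(87/10) + 10^(94/10) + 10^(82/10) = 5.683e+09.
L_total = 10·log₁₀(5.683e+09) = 97.55 dB(A).

98 dB(A)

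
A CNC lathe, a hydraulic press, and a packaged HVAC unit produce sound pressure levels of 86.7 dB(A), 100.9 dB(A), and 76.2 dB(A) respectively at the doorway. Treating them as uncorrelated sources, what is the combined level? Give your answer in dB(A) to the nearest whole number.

For uncorrelated sources the intensities add, so convert each level to linear form, sum, and take 10·log₁₀ of the total.
Σ 10^(L/10) = 10^(86.7/10) + 10^(100.9/10) + 10^(76.2/10) = 1.281e+10.
L_total = 10·log₁₀(1.281e+10) = 101.08 dB(A).

101 dB(A)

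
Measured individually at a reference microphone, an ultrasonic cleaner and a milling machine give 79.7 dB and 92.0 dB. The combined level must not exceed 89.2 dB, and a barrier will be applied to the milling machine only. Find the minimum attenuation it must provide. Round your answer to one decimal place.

3.3 dB

The untreated sources together contribute 10^(79.7/10) = 9.333e+07, i.e. 79.70 dB.
To meet 89.2 dB overall, the treated milling machine may contribute at most 10^(89.2/10) − 9.333e+07 = 7.384e+08, i.e. 88.68 dB.
Required insertion loss = 92.0 − 88.68 = 3.32 dB.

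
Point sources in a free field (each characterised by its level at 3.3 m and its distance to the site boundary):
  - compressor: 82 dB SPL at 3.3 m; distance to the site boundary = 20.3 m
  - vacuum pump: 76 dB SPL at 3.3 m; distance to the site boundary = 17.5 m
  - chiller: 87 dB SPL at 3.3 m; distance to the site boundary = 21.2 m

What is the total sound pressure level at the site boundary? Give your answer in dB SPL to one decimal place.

72.5 dB SPL

First find each source's level at the receiver (point-source: −20·log₁₀(r/r_ref)), then combine on an intensity basis.
compressor: 82 − 20·log₁₀(20.3/3.3) = 82 − 15.78 = 66.22 dB SPL.
vacuum pump: 76 − 20·log₁₀(17.5/3.3) = 76 − 14.49 = 61.51 dB SPL.
chiller: 87 − 20·log₁₀(21.2/3.3) = 87 − 16.16 = 70.84 dB SPL.
Σ 10^(L/10) = 1.775e+07 → L_total = 10·log₁₀(1.775e+07) = 72.49 dB SPL.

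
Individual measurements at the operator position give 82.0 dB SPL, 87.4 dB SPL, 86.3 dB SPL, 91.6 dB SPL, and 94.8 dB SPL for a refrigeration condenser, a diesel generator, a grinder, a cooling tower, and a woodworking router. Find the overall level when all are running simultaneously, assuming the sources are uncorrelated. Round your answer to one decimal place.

Incoherent sources combine by intensity addition: L_total = 10·log₁₀(Σ 10^(L_i/10)).
Σ 10^(L/10) = 10^(82.0/10) + 10^(87.4/10) + 10^(86.3/10) + 10^(91.6/10) + 10^(94.8/10) = 5.600e+09.
L_total = 10·log₁₀(5.600e+09) = 97.48 dB SPL.

97.5 dB SPL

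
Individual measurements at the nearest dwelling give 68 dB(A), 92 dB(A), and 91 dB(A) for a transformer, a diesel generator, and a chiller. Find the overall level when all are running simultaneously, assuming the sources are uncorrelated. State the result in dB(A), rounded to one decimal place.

94.5 dB(A)

Incoherent sources combine by intensity addition: L_total = 10·log₁₀(Σ 10^(L_i/10)).
Σ 10^(L/10) = 10^(68/10) + 10^(92/10) + 10^(91/10) = 2.850e+09.
L_total = 10·log₁₀(2.850e+09) = 94.55 dB(A).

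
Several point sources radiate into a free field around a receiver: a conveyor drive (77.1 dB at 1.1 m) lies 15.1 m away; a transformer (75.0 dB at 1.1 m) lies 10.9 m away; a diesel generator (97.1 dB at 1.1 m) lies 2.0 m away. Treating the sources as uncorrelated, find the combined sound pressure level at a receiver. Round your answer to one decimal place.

91.9 dB

First find each source's level at the receiver (point-source: −20·log₁₀(r/r_ref)), then combine on an intensity basis.
conveyor drive: 77.1 − 20·log₁₀(15.1/1.1) = 77.1 − 22.75 = 54.35 dB.
transformer: 75.0 − 20·log₁₀(10.9/1.1) = 75.0 − 19.92 = 55.08 dB.
diesel generator: 97.1 − 20·log₁₀(2.0/1.1) = 97.1 − 5.19 = 91.91 dB.
Σ 10^(L/10) = 1.552e+09 → L_total = 10·log₁₀(1.552e+09) = 91.91 dB.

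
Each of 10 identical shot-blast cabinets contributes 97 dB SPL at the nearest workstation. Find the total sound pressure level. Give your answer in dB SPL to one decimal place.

107.0 dB SPL

With 10 equal, uncorrelated contributions the intensity is 10× that of one unit, giving a rise of 10·log₁₀ 10.
L_total = 97 + 10·log₁₀(10) = 97 + 10.000 = 107.00 dB SPL.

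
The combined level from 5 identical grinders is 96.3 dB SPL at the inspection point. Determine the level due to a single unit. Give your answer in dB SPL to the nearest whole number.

89 dB SPL

5 equal contributions raise the level by 10·log₁₀ 5 = 6.990 dB, so each unit alone gives 96.3 − 6.990.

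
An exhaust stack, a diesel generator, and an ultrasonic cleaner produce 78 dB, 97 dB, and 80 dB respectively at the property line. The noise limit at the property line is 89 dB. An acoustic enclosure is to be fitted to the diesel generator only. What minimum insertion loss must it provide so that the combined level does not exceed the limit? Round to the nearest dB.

9 dB

Fixed contribution from the other sources: Σ 10^(L/10) = 10^(78/10) + 10^(80/10) = 1.631e+08 (82.12 dB).
To meet 89 dB overall, the treated diesel generator may contribute at most 10^(89/10) − 1.631e+08 = 6.312e+08, i.e. 88.00 dB.
Required insertion loss = 97 − 88.00 = 9.00 dB.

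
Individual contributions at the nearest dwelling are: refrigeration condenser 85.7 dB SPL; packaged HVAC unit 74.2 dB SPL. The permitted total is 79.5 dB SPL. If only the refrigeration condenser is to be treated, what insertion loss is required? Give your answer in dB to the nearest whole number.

Everything except the refrigeration condenser sums to 10^(74.2/10) = 2.630e+07 in linear terms, 74.20 dB SPL.
To meet 79.5 dB SPL overall, the treated refrigeration condenser may contribute at most 10^(79.5/10) − 2.630e+07 = 6.282e+07, i.e. 77.98 dB SPL.
So the refrigeration condenser must be reduced from 85.7 to 77.98 dB SPL: IL = 7.72 dB.

8 dB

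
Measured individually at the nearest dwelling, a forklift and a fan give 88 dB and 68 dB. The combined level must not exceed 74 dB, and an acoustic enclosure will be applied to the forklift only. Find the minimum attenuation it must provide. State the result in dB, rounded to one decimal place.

15.3 dB

The untreated sources together contribute 10^(68/10) = 6.310e+06, i.e. 68.00 dB.
The limit corresponds to 10^(74/10) = 2.512e+07; subtracting the fixed part leaves 1.881e+07 for the forklift, i.e. 72.74 dB.
So the forklift must be reduced from 88 to 72.74 dB: IL = 15.26 dB.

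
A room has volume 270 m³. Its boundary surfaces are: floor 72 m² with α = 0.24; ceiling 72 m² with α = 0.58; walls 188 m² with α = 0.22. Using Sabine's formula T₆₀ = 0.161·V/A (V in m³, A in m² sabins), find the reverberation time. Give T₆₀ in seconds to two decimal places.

Total absorption A = 72·0.24 + 72·0.58 + 188·0.22 = 100.40 m² sabins.
T₆₀ = 0.161 × 270 / 100.40 = 0.433 s.

0.43 s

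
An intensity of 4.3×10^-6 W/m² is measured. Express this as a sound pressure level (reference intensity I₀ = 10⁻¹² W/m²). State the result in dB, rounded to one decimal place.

66.3 dB

Dividing by I₀ shifts the exponent by 12: I/I₀ = 4.3×10^6.
L = 10·(0.6335 + 6) = 66.33 dB.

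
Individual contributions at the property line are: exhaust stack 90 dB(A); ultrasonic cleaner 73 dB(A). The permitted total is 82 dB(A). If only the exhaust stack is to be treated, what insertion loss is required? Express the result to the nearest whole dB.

Everything except the exhaust stack sums to 10^(73/10) = 1.995e+07 in linear terms, 73.00 dB(A).
The limit corresponds to 10^(82/10) = 1.585e+08; subtracting the fixed part leaves 1.385e+08 for the exhaust stack, i.e. 81.42 dB(A).
Required insertion loss = 90 − 81.42 = 8.58 dB.

9 dB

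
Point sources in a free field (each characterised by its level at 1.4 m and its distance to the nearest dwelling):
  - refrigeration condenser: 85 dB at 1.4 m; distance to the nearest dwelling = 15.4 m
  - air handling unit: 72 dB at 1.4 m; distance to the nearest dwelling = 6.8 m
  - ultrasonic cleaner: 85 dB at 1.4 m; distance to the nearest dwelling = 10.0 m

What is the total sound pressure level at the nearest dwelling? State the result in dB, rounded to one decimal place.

Propagate each source to the receiver with L = L_ref − 20·log₁₀(r/r_ref), then add intensities.
refrigeration condenser: 85 − 20·log₁₀(15.4/1.4) = 85 − 20.83 = 64.17 dB.
air handling unit: 72 − 20·log₁₀(6.8/1.4) = 72 − 13.73 = 58.27 dB.
ultrasonic cleaner: 85 − 20·log₁₀(10.0/1.4) = 85 − 17.08 = 67.92 dB.
Σ 10^(L/10) = 9.483e+06 → L_total = 10·log₁₀(9.483e+06) = 69.77 dB.

69.8 dB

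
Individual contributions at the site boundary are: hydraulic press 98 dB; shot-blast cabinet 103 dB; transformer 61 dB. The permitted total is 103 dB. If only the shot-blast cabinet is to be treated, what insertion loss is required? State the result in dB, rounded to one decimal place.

The untreated sources together contribute 10^(98/10) + 10^(61/10) = 6.311e+09, i.e. 98.00 dB.
The limit corresponds to 10^(103/10) = 1.995e+10; subtracting the fixed part leaves 1.364e+10 for the shot-blast cabinet, i.e. 101.35 dB.
Required insertion loss = 103 − 101.35 = 1.65 dB.

1.7 dB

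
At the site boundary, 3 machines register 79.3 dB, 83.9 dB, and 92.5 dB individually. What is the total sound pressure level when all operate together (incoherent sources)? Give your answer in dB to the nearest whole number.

93 dB

Incoherent sources combine by intensity addition: L_total = 10·log₁₀(Σ 10^(L_i/10)).
Σ 10^(L/10) = 10^(79.3/10) + 10^(83.9/10) + 10^(92.5/10) = 2.109e+09.
L_total = 10·log₁₀(2.109e+09) = 93.24 dB.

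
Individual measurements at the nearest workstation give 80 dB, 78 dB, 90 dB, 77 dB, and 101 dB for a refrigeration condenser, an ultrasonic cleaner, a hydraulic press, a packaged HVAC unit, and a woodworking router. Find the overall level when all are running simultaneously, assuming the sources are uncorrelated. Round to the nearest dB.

Incoherent sources combine by intensity addition: L_total = 10·log₁₀(Σ 10^(L_i/10)).
Σ 10^(L/10) = 10^(80/10) + 10^(78/10) + 10^(90/10) + 10^(77/10) + 10^(101/10) = 1.380e+10.
L_total = 10·log₁₀(1.380e+10) = 101.40 dB.

101 dB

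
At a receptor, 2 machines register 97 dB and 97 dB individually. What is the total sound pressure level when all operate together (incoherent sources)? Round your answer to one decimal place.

For uncorrelated sources the intensities add, so convert each level to linear form, sum, and take 10·log₁₀ of the total.
Σ 10^(L/10) = 10^(97/10) + 10^(97/10) = 1.002e+10.
L_total = 10·log₁₀(1.002e+10) = 100.01 dB.

100.0 dB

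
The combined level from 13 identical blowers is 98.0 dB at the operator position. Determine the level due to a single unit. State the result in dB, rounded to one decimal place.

13 equal contributions raise the level by 10·log₁₀ 13 = 11.139 dB, so each unit alone gives 98.0 − 11.139.

86.9 dB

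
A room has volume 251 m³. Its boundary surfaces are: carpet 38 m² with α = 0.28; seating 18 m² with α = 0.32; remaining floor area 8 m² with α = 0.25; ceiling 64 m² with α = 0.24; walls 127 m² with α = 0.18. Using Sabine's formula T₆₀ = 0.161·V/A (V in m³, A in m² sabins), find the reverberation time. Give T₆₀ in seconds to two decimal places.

0.71 s

A = Σ Sᵢαᵢ = 38·0.28 + 18·0.32 + 8·0.25 + 64·0.24 + 127·0.18 = 56.62 m².
T₆₀ = 0.161·V/A = 0.161·251/56.62 = 0.714 s.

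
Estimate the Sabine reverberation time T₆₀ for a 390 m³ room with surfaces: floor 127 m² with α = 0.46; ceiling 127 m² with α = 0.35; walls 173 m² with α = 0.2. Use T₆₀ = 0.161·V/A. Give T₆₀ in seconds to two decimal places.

0.46 s

A = Σ Sᵢαᵢ = 127·0.46 + 127·0.35 + 173·0.2 = 137.47 m².
T₆₀ = 0.161·V/A = 0.161·390/137.47 = 0.457 s.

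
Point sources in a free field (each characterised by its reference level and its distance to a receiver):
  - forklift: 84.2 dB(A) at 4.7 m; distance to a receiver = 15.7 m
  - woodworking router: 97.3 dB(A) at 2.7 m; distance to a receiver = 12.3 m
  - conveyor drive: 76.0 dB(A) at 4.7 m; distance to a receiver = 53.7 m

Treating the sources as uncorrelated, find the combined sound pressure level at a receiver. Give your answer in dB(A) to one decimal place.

84.5 dB(A)

First find each source's level at the receiver (point-source: −20·log₁₀(r/r_ref)), then combine on an intensity basis.
forklift: 84.2 − 20·log₁₀(15.7/4.7) = 84.2 − 10.48 = 73.72 dB(A).
woodworking router: 97.3 − 20·log₁₀(12.3/2.7) = 97.3 − 13.17 = 84.13 dB(A).
conveyor drive: 76.0 − 20·log₁₀(53.7/4.7) = 76.0 − 21.16 = 54.84 dB(A).
Σ 10^(L/10) = 2.826e+08 → L_total = 10·log₁₀(2.826e+08) = 84.51 dB(A).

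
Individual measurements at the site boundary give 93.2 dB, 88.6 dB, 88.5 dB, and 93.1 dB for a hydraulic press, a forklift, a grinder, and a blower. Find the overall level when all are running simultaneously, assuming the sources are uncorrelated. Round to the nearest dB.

For uncorrelated sources the intensities add, so convert each level to linear form, sum, and take 10·log₁₀ of the total.
Σ 10^(L/10) = 10^(93.2/10) + 10^(88.6/10) + 10^(88.5/10) + 10^(93.1/10) = 5.563e+09.
L_total = 10·log₁₀(5.563e+09) = 97.45 dB.

97 dB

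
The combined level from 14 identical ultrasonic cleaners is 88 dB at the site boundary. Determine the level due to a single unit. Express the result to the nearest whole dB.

77 dB

14 equal contributions raise the level by 10·log₁₀ 14 = 11.461 dB, so each unit alone gives 88 − 11.461.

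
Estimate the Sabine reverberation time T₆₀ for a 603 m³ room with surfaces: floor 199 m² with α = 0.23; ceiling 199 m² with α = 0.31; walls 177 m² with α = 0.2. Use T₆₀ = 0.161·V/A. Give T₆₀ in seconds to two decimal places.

0.68 s

Total absorption A = 199·0.23 + 199·0.31 + 177·0.2 = 142.86 m² sabins.
T₆₀ = 0.161 × 603 / 142.86 = 0.680 s.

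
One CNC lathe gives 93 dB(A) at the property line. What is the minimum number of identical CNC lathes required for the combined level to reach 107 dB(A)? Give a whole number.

26

Need L₁ + 10·log₁₀ N ≥ 107, i.e. log₁₀ N ≥ 1.40.
N ≥ 10^(14.0/10) = 25.119, so N = 26.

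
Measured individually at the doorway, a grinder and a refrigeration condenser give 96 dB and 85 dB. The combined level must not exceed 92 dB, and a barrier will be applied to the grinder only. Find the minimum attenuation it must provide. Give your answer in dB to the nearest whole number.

Everything except the grinder sums to 10^(85/10) = 3.162e+08 in linear terms, 85.00 dB.
The limit corresponds to 10^(92/10) = 1.585e+09; subtracting the fixed part leaves 1.269e+09 for the grinder, i.e. 91.03 dB.
So the grinder must be reduced from 96 to 91.03 dB: IL = 4.97 dB.

5 dB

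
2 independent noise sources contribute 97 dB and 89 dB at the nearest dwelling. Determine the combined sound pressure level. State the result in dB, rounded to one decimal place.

For uncorrelated sources the intensities add, so convert each level to linear form, sum, and take 10·log₁₀ of the total.
Σ 10^(L/10) = 10^(97/10) + 10^(89/10) = 5.806e+09.
L_total = 10·log₁₀(5.806e+09) = 97.64 dB.

97.6 dB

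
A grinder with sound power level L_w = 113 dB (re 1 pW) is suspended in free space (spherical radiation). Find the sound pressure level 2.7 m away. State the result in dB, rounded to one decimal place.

93.4 dB

Free-field spherical radiation: L_p = L_w − 10·log₁₀(4π·r²), r = 2.7 m.
4π·r² = 91.61 m², 10·log₁₀ of that is 19.619 dB.
L_p = 113 − 19.619 = 93.38 dB.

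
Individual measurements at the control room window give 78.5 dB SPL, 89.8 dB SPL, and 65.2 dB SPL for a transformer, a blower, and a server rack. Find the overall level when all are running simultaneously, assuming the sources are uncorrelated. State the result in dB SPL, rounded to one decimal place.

For uncorrelated sources the intensities add, so convert each level to linear form, sum, and take 10·log₁₀ of the total.
Σ 10^(L/10) = 10^(78.5/10) + 10^(89.8/10) + 10^(65.2/10) = 1.029e+09.
L_total = 10·log₁₀(1.029e+09) = 90.12 dB SPL.

90.1 dB SPL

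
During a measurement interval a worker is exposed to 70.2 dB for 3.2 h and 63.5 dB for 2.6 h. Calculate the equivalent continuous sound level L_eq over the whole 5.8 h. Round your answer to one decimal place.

68.3 dB

L_eq = 10·log₁₀[(1/T)·Σ tᵢ·10^(Lᵢ/10)] with T = 5.8 h.
Σ tᵢ·10^(Lᵢ/10) = 3.2·10^(70.2/10) + 2.6·10^(63.5/10) = 3.933e+07.
L_eq = 10·log₁₀(3.933e+07/5.8) = 68.31 dB.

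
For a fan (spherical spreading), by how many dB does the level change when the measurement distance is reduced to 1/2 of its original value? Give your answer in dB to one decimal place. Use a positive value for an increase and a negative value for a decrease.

+6.0 dB

A point source loses 6 dB per doubling of distance; generally ΔL = −20·log₁₀(r₂/r₁).
ΔL = −20·log₁₀(0.5) = +6.02 dB.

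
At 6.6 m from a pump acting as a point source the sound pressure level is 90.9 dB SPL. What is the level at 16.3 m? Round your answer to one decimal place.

83.0 dB SPL

For a point source, L₂ = L₁ − 20·log₁₀(r₂/r₁).
L₂ = 90.9 − 20·log₁₀(16.3/6.6) = 90.9 − 7.853 = 83.05 dB SPL.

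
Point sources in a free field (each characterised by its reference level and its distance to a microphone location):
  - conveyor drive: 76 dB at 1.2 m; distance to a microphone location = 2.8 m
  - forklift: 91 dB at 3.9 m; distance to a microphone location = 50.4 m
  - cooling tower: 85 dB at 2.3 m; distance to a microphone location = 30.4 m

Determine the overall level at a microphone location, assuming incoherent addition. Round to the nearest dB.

First find each source's level at the receiver (point-source: −20·log₁₀(r/r_ref)), then combine on an intensity basis.
conveyor drive: 76 − 20·log₁₀(2.8/1.2) = 76 − 7.36 = 68.64 dB.
forklift: 91 − 20·log₁₀(50.4/3.9) = 91 − 22.23 = 68.77 dB.
cooling tower: 85 − 20·log₁₀(30.4/2.3) = 85 − 22.42 = 62.58 dB.
Σ 10^(L/10) = 1.666e+07 → L_total = 10·log₁₀(1.666e+07) = 72.22 dB.

72 dB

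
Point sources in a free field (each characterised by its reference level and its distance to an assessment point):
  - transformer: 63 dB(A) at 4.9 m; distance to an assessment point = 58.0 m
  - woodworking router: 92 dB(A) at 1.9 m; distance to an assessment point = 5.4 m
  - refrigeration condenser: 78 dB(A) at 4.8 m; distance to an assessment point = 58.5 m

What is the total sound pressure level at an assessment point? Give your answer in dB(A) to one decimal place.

Propagate each source to the receiver with L = L_ref − 20·log₁₀(r/r_ref), then add intensities.
transformer: 63 − 20·log₁₀(58.0/4.9) = 63 − 21.46 = 41.54 dB(A).
woodworking router: 92 − 20·log₁₀(5.4/1.9) = 92 − 9.07 = 82.93 dB(A).
refrigeration condenser: 78 − 20·log₁₀(58.5/4.8) = 78 − 21.72 = 56.28 dB(A).
Σ 10^(L/10) = 1.966e+08 → L_total = 10·log₁₀(1.966e+08) = 82.94 dB(A).

82.9 dB(A)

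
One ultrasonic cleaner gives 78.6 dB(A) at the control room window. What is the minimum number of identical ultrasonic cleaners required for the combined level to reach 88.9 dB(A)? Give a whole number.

N identical sources give L₁ + 10·log₁₀ N, so require 10·log₁₀ N ≥ 88.9 − 78.6 = 10.3 dB.
N ≥ 10^(10.3/10) = 10.715, so N = 11.

11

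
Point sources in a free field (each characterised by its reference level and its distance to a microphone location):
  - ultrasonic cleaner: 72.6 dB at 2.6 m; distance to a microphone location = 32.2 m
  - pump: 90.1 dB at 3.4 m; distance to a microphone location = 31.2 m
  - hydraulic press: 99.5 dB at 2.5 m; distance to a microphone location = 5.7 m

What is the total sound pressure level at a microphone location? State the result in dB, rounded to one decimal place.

Propagate each source to the receiver with L = L_ref − 20·log₁₀(r/r_ref), then add intensities.
ultrasonic cleaner: 72.6 − 20·log₁₀(32.2/2.6) = 72.6 − 21.86 = 50.74 dB.
pump: 90.1 − 20·log₁₀(31.2/3.4) = 90.1 − 19.25 = 70.85 dB.
hydraulic press: 99.5 − 20·log₁₀(5.7/2.5) = 99.5 − 7.16 = 92.34 dB.
Σ 10^(L/10) = 1.727e+09 → L_total = 10·log₁₀(1.727e+09) = 92.37 dB.

92.4 dB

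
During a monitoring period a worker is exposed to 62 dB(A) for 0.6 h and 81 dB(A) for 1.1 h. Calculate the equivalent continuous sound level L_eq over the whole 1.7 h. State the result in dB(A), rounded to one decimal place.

The energy average is taken in the linear domain: L_eq = 10·log₁₀[(Σ tᵢ·10^(Lᵢ/10))/T], T = 1.7 h.
Σ tᵢ·10^(Lᵢ/10) = 0.6·10^(62/10) + 1.1·10^(81/10) = 1.394e+08.
L_eq = 10·log₁₀(1.394e+08/1.7) = 79.14 dB(A).

79.1 dB(A)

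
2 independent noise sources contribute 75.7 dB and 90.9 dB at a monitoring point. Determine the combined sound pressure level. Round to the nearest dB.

91 dB

Incoherent sources combine by intensity addition: L_total = 10·log₁₀(Σ 10^(L_i/10)).
Σ 10^(L/10) = 10^(75.7/10) + 10^(90.9/10) = 1.267e+09.
L_total = 10·log₁₀(1.267e+09) = 91.03 dB.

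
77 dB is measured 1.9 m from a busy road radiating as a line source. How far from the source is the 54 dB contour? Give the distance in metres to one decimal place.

For a line source L₁ − L₂ = 10·log₁₀(r₂/r₁), so r₂ = r₁·10^((L₁−L₂)/10).
r₂ = 1.9·10^((77−54)/10) = 1.9·10^(23.0/10) = 379.10 m.

379.1 m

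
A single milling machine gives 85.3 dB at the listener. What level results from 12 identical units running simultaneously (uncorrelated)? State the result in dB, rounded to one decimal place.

N identical incoherent sources raise the level by 10·log₁₀ N.
L_total = 85.3 + 10·log₁₀(12) = 85.3 + 10.792 = 96.09 dB.

96.1 dB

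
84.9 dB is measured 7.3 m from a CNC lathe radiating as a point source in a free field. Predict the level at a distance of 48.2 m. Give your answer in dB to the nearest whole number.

Point-source attenuation: ΔL = 20·log₁₀(r₂/r₁) = 20·log₁₀(48.2/7.3) = 16.394 dB.
L₂ = 84.9 − 20·log₁₀(48.2/7.3) = 84.9 − 16.394 = 68.51 dB.

69 dB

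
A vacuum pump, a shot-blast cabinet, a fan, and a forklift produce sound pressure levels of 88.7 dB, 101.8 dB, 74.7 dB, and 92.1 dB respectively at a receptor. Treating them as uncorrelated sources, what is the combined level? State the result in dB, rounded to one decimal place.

For uncorrelated sources the intensities add, so convert each level to linear form, sum, and take 10·log₁₀ of the total.
Σ 10^(L/10) = 10^(88.7/10) + 10^(101.8/10) + 10^(74.7/10) + 10^(92.1/10) = 1.753e+10.
L_total = 10·log₁₀(1.753e+10) = 102.44 dB.

102.4 dB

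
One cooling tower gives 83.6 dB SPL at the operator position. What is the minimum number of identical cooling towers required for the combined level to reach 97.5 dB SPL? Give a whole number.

25

N identical sources give L₁ + 10·log₁₀ N, so require 10·log₁₀ N ≥ 97.5 − 83.6 = 13.9 dB.
N ≥ 10^(13.9/10) = 24.547, so N = 25.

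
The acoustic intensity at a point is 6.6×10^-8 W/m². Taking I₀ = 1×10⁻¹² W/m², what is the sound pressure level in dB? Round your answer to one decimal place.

48.2 dB

L = 10·log₁₀(I/I₀) = 10·log₁₀(6.6×10^-8/10⁻¹²) = 10·log₁₀(6.6×10^4).
L = 10·(0.8195 + 4) = 48.20 dB.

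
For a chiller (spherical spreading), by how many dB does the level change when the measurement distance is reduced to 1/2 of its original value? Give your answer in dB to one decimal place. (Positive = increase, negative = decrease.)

+6.0 dB

Point-source spreading: ΔL = −20·log₁₀(r₂/r₁).
ΔL = −20·log₁₀(0.5) = +6.02 dB.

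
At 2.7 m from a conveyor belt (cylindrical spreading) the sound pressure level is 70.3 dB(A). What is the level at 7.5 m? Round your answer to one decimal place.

65.9 dB(A)

Cylindrical spreading from a line source gives a 10·log₁₀(r₂/r₁) drop.
L₂ = 70.3 − 10·log₁₀(7.5/2.7) = 70.3 − 4.437 = 65.86 dB(A).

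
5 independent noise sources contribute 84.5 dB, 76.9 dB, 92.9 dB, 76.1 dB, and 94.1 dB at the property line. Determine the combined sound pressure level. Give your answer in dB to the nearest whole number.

97 dB

For uncorrelated sources the intensities add, so convert each level to linear form, sum, and take 10·log₁₀ of the total.
Σ 10^(L/10) = 10^(84.5/10) + 10^(76.9/10) + 10^(92.9/10) + 10^(76.1/10) + 10^(94.1/10) = 4.892e+09.
L_total = 10·log₁₀(4.892e+09) = 96.89 dB.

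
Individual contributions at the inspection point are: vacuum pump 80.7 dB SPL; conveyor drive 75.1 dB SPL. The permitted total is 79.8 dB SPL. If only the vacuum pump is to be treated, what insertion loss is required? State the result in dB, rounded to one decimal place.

Everything except the vacuum pump sums to 10^(75.1/10) = 3.236e+07 in linear terms, 75.10 dB SPL.
To meet 79.8 dB SPL overall, the treated vacuum pump may contribute at most 10^(79.8/10) − 3.236e+07 = 6.314e+07, i.e. 78.00 dB SPL.
Required insertion loss = 80.7 − 78.00 = 2.70 dB.

2.7 dB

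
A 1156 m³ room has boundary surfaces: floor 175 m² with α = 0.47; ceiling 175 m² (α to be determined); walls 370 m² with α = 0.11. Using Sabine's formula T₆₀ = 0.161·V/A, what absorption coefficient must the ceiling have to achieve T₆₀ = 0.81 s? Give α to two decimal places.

A = 0.161·V/T₆₀ = 0.161·1156/0.81 = 229.77 m² sabins.
Absorption from the other surfaces = 175·0.47 + 370·0.11 = 122.95 m², so the ceiling must supply 106.82 m² over 175 m².
α = 106.82/175 = 0.610.

0.61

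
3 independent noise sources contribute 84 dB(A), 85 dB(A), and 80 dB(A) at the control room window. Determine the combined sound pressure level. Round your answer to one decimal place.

Incoherent sources combine by intensity addition: L_total = 10·log₁₀(Σ 10^(L_i/10)).
Σ 10^(L/10) = 10^(84/10) + 10^(85/10) + 10^(80/10) = 6.674e+08.
L_total = 10·log₁₀(6.674e+08) = 88.24 dB(A).

88.2 dB(A)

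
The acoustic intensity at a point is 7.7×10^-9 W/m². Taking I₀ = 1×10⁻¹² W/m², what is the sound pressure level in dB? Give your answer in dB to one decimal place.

38.9 dB

Dividing by I₀ shifts the exponent by 12: I/I₀ = 7.7×10^3.
L = 10·(0.8865 + 3) = 38.86 dB.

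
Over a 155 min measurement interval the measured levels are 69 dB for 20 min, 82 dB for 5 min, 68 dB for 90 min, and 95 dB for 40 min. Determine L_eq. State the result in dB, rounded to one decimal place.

89.2 dB

Weight each interval's intensity by its duration and average over T = 155 min:
Σ tᵢ·10^(Lᵢ/10) = 20·10^(69/10) + 5·10^(82/10) + 90·10^(68/10) + 40·10^(95/10) = 1.280e+11.
L_eq = 10·log₁₀(1.280e+11/155) = 89.17 dB.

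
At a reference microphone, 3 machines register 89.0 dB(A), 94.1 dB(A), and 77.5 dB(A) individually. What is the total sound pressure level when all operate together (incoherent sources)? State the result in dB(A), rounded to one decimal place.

For uncorrelated sources the intensities add, so convert each level to linear form, sum, and take 10·log₁₀ of the total.
Σ 10^(L/10) = 10^(89.0/10) + 10^(94.1/10) + 10^(77.5/10) = 3.421e+09.
L_total = 10·log₁₀(3.421e+09) = 95.34 dB(A).

95.3 dB(A)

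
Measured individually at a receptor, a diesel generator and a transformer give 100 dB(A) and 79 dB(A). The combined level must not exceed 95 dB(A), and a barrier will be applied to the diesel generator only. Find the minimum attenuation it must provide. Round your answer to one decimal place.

The untreated sources together contribute 10^(79/10) = 7.943e+07, i.e. 79.00 dB(A).
The limit corresponds to 10^(95/10) = 3.162e+09; subtracting the fixed part leaves 3.083e+09 for the diesel generator, i.e. 94.89 dB(A).
Required insertion loss = 100 − 94.89 = 5.11 dB.

5.1 dB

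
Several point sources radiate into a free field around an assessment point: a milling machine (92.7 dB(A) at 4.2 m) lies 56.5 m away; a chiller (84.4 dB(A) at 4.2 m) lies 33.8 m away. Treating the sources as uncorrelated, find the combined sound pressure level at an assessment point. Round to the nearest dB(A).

72 dB(A)

Apply inverse-square spreading to bring every level to the receiver, then sum 10^(L/10).
milling machine: 92.7 − 20·log₁₀(56.5/4.2) = 92.7 − 22.58 = 70.12 dB(A).
chiller: 84.4 − 20·log₁₀(33.8/4.2) = 84.4 − 18.11 = 66.29 dB(A).
Σ 10^(L/10) = 1.454e+07 → L_total = 10·log₁₀(1.454e+07) = 71.63 dB(A).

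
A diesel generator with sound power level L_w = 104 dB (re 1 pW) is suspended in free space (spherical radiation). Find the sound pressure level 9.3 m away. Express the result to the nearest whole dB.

74 dB

Free-field spherical radiation: L_p = L_w − 10·log₁₀(4π·r²), r = 9.3 m.
4π·r² = 1087 m², 10·log₁₀ of that is 30.362 dB.
L_p = 104 − 30.362 = 73.64 dB.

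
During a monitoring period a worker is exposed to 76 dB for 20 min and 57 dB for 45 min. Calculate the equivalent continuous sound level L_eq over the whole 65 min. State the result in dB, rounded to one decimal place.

71.0 dB

L_eq = 10·log₁₀[(1/T)·Σ tᵢ·10^(Lᵢ/10)] with T = 65 min.
Σ tᵢ·10^(Lᵢ/10) = 20·10^(76/10) + 45·10^(57/10) = 8.188e+08.
L_eq = 10·log₁₀(8.188e+08/65) = 71.00 dB.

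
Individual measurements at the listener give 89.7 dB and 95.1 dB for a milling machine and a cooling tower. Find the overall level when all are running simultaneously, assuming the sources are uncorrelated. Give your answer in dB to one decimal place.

96.2 dB

Incoherent sources combine by intensity addition: L_total = 10·log₁₀(Σ 10^(L_i/10)).
Σ 10^(L/10) = 10^(89.7/10) + 10^(95.1/10) = 4.169e+09.
L_total = 10·log₁₀(4.169e+09) = 96.20 dB.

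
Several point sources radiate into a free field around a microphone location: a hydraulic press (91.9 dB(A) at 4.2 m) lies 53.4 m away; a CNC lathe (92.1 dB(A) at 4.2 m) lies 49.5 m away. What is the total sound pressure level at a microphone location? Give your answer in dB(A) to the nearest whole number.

73 dB(A)

First find each source's level at the receiver (point-source: −20·log₁₀(r/r_ref)), then combine on an intensity basis.
hydraulic press: 91.9 − 20·log₁₀(53.4/4.2) = 91.9 − 22.09 = 69.81 dB(A).
CNC lathe: 92.1 − 20·log₁₀(49.5/4.2) = 92.1 − 21.43 = 70.67 dB(A).
Σ 10^(L/10) = 2.126e+07 → L_total = 10·log₁₀(2.126e+07) = 73.28 dB(A).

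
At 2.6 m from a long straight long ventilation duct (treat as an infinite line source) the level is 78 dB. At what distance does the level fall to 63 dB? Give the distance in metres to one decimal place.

82.2 m

The 15.0 dB drop corresponds to a distance ratio of 10^(15.0/10) for a line source.
r₂ = 2.6·10^((78−63)/10) = 2.6·10^(15.0/10) = 82.22 m.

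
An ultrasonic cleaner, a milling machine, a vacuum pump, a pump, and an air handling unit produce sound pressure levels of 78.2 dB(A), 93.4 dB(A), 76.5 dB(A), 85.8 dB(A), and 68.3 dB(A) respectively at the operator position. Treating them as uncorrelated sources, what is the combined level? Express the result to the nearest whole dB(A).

94 dB(A)

For uncorrelated sources the intensities add, so convert each level to linear form, sum, and take 10·log₁₀ of the total.
Σ 10^(L/10) = 10^(78.2/10) + 10^(93.4/10) + 10^(76.5/10) + 10^(85.8/10) + 10^(68.3/10) = 2.685e+09.
L_total = 10·log₁₀(2.685e+09) = 94.29 dB(A).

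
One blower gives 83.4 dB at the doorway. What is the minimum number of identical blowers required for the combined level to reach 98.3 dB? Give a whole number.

The shortfall is 98.3 − 83.4 = 14.9 dB, and N units add 10·log₁₀ N, so need 10·log₁₀ N ≥ 14.9.
N ≥ 10^(14.9/10) = 30.903, so N = 31.

31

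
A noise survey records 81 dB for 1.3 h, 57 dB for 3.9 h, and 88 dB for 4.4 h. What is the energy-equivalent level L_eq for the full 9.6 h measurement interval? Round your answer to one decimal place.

L_eq = 10·log₁₀[(1/T)·Σ tᵢ·10^(Lᵢ/10)] with T = 9.6 h.
Σ tᵢ·10^(Lᵢ/10) = 1.3·10^(81/10) + 3.9·10^(57/10) + 4.4·10^(88/10) = 2.942e+09.
L_eq = 10·log₁₀(2.942e+09/9.6) = 84.86 dB.

84.9 dB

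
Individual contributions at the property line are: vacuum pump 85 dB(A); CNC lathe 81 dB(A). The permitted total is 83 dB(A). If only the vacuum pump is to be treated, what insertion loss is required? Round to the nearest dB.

6 dB

The untreated sources together contribute 10^(81/10) = 1.259e+08, i.e. 81.00 dB(A).
The limit corresponds to 10^(83/10) = 1.995e+08; subtracting the fixed part leaves 7.363e+07 for the vacuum pump, i.e. 78.67 dB(A).
So the vacuum pump must be reduced from 85 to 78.67 dB(A): IL = 6.33 dB.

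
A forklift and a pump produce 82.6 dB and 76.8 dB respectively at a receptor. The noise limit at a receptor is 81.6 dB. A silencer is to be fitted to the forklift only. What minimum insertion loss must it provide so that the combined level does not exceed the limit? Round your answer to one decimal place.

2.7 dB

Fixed contribution from the other source: Σ 10^(L/10) = 10^(76.8/10) = 4.786e+07 (76.80 dB).
The limit corresponds to 10^(81.6/10) = 1.445e+08; subtracting the fixed part leaves 9.668e+07 for the forklift, i.e. 79.85 dB.
So the forklift must be reduced from 82.6 to 79.85 dB: IL = 2.75 dB.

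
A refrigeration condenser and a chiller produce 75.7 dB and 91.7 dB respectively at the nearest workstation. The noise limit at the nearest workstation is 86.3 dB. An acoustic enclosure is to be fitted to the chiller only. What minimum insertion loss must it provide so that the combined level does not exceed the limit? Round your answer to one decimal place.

5.8 dB

Fixed contribution from the other source: Σ 10^(L/10) = 10^(75.7/10) = 3.715e+07 (75.70 dB).
The limit corresponds to 10^(86.3/10) = 4.266e+08; subtracting the fixed part leaves 3.894e+08 for the chiller, i.e. 85.90 dB.
Required insertion loss = 91.7 − 85.90 = 5.80 dB.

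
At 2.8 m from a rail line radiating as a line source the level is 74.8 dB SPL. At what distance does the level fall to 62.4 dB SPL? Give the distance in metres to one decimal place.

The 12.4 dB drop corresponds to a distance ratio of 10^(12.4/10) for a line source.
r₂ = 2.8·10^((74.8−62.4)/10) = 2.8·10^(12.4/10) = 48.66 m.

48.7 m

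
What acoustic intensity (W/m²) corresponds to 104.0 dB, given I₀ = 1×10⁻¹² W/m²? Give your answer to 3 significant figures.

0.0251 W/m²

I/I₀ = 10^(104.0/10) = 2.512e+10, so I = 2.512e+10 × 10⁻¹² W/m².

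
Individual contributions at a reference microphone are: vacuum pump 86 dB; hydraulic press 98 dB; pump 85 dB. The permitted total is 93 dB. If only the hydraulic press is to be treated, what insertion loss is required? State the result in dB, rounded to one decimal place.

The untreated sources together contribute 10^(86/10) + 10^(85/10) = 7.143e+08, i.e. 88.54 dB.
The limit corresponds to 10^(93/10) = 1.995e+09; subtracting the fixed part leaves 1.281e+09 for the hydraulic press, i.e. 91.08 dB.
So the hydraulic press must be reduced from 98 to 91.08 dB: IL = 6.92 dB.

6.9 dB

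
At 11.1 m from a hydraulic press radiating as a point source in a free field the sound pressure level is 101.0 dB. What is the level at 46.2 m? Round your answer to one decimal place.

For a point source, L₂ = L₁ − 20·log₁₀(r₂/r₁).
L₂ = 101.0 − 20·log₁₀(46.2/11.1) = 101.0 − 12.386 = 88.61 dB.

88.6 dB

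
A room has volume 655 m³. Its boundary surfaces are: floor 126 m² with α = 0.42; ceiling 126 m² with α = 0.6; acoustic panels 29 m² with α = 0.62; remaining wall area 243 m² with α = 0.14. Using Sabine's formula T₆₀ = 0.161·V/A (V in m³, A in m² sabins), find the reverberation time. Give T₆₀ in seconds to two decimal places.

A = Σ Sᵢαᵢ = 126·0.42 + 126·0.6 + 29·0.62 + 243·0.14 = 180.52 m².
T₆₀ = 0.161·V/A = 0.161·655/180.52 = 0.584 s.

0.58 s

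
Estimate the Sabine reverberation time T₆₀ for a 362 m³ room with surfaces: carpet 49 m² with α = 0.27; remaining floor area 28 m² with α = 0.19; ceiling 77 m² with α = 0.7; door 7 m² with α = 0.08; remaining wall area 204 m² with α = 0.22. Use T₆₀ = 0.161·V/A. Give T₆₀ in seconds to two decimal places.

Total absorption A = 49·0.27 + 28·0.19 + 77·0.7 + 7·0.08 + 204·0.22 = 117.89 m² sabins.
T₆₀ = 0.161 × 362 / 117.89 = 0.494 s.

0.49 s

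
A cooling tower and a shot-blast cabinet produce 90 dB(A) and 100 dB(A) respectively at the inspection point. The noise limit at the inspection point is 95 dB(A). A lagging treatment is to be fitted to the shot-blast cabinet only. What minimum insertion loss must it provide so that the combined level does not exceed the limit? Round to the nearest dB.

7 dB

The untreated sources together contribute 10^(90/10) = 1.000e+09, i.e. 90.00 dB(A).
The limit corresponds to 10^(95/10) = 3.162e+09; subtracting the fixed part leaves 2.162e+09 for the shot-blast cabinet, i.e. 93.35 dB(A).
So the shot-blast cabinet must be reduced from 100 to 93.35 dB(A): IL = 6.65 dB.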